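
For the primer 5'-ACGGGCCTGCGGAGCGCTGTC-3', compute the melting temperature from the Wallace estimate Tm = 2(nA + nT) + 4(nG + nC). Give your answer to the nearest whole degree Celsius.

Base counts: A=2, T=3, G=9, C=7 (length 21).
Tm = 2·(2+3) + 4·(9+7) = 2·5 + 4·16 = 10 + 64 = 74°C.

74°C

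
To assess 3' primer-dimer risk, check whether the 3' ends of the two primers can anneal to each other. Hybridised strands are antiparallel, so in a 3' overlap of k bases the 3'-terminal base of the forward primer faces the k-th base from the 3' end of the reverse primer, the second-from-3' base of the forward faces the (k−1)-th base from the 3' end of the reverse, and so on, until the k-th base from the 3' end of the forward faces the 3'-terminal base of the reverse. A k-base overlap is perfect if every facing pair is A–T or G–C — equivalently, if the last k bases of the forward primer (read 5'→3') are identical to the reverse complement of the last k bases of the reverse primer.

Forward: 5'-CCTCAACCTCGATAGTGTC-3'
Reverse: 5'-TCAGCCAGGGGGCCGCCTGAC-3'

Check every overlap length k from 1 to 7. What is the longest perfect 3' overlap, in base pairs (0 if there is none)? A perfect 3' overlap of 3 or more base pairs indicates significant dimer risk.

Longest perfect overlap: 3 complementary base pairs; significant dimer risk (threshold 3).

Last 7 bases (5'→3') — forward …TAGTGTC, reverse …GCCTGAC.
Reverse complement of the reverse primer's last 7 bases: GTCAGGC; its first k bases are the reverse complement of the reverse primer's last k bases, so a perfect k-base overlap needs the forward primer's last k bases to equal them.
Comparing (forward last k vs required): k=1: C vs G ✗; k=2: TC vs GT ✗; k=3: GTC vs GTC ✓; k=4: TGTC vs GTCA ✗; k=5: GTGTC vs GTCAG ✗; k=6: AGTGTC vs GTCAGG ✗; k=7: TAGTGTC vs GTCAGGC ✗.
Only k = 3 is perfect, so the longest perfect 3' overlap is 3.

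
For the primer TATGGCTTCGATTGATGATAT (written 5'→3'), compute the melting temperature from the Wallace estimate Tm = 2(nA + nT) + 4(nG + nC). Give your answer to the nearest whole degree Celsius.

Base counts: A=5, T=9, G=5, C=2 (length 21).
Tm = 2·(5+9) + 4·(5+2) = 2·14 + 4·7 = 28 + 28 = 56°C.

56°C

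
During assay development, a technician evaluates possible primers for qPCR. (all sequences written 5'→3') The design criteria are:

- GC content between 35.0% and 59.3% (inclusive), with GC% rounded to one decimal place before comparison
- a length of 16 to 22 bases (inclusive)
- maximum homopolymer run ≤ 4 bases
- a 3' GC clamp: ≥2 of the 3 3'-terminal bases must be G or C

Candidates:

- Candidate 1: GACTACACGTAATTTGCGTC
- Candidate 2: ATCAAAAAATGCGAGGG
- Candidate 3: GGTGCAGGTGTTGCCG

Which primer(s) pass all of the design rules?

Candidate 1 (20 nt, A=5 T=6 G=4 C=5): GC 9/20 = 45.0% ✓; length 20 ✓; longest run = 3 ✓; 3' end GTC has 2 G/C ✓ — passes.
Candidate 2 (17 nt, A=8 T=2 G=5 C=2): GC 7/17 = 41.2% ✓; length 17 ✓; longest run = 6, exceeds 4 ✗; 3' end GGG has 3 G/C ✓ — fails.
Candidate 3 (16 nt, A=1 T=4 G=8 C=3): GC 11/16 = 68.8%, outside 35.0–59.3% ✗; length 16 ✓; longest run = 2 ✓; 3' end CCG has 3 G/C ✓ — fails.

Candidate 1 only.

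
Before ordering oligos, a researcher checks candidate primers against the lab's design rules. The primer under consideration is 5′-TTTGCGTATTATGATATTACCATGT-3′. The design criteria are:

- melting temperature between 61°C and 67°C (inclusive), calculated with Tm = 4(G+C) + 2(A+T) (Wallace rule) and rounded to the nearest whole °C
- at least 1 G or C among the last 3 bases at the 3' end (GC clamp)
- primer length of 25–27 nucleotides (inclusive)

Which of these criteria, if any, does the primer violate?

Meets all criteria.

Base counts: A=6, T=12, G=4, C=3 (length 25).
Tm: Tm = 2·18 + 4·7 = 64°C ✓
GC clamp: 3' end TGT has 1 G/C ✓
length: length 25 ✓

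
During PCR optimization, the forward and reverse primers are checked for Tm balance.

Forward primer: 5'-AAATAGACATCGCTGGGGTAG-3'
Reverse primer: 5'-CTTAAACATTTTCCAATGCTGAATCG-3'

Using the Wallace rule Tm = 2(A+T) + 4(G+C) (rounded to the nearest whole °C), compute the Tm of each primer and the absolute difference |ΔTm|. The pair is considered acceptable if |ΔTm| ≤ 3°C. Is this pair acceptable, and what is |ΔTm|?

Forward: A=7 T=4 G=7 C=3 → Tm = 2·11 + 4·10 = 62°C.
Reverse: A=8 T=9 G=3 C=6 → Tm = 2·17 + 4·9 = 70°C.
|ΔTm| = |62 − 70| = 8°C, > 3°C.

|ΔTm| = 8°C; the pair is not acceptable.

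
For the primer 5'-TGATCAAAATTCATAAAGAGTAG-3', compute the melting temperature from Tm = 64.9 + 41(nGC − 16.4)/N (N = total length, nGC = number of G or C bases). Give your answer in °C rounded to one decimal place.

Base counts: A=11, T=6, G=4, C=2; G+C = 6, N = 23.
Tm = 64.9 + 41·(6 − 16.4)/23 = 64.9 + -426.40/23 = 46.4°C.

46.4°C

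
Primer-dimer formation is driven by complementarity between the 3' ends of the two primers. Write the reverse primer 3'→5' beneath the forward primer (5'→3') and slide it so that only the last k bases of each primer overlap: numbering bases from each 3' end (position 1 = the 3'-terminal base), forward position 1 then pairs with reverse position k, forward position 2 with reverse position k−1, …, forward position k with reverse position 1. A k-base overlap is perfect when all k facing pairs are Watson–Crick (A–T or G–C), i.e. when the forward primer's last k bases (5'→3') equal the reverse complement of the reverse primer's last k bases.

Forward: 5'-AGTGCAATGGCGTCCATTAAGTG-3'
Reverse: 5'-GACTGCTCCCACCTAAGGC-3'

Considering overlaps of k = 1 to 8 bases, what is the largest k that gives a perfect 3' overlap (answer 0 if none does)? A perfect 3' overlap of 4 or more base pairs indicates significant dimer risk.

Last 8 bases (5'→3') — forward …ATTAAGTG, reverse …CCTAAGGC.
Reverse complement of the reverse primer's last 8 bases: GCCTTAGG; its first k bases are the reverse complement of the reverse primer's last k bases, so a perfect k-base overlap needs the forward primer's last k bases to equal them.
Comparing (forward last k vs required): k=1: G vs G ✓; k=2: TG vs GC ✗; k=3: GTG vs GCC ✗; k=4: AGTG vs GCCT ✗; k=5: AAGTG vs GCCTT ✗; k=6: TAAGTG vs GCCTTA ✗; k=7: TTAAGTG vs GCCTTAG ✗; k=8: ATTAAGTG vs GCCTTAGG ✗.
Only k = 1 is perfect, so the longest perfect 3' overlap is 1.

Longest perfect overlap: 1 complementary base pair; below the dimer-risk threshold (threshold 4).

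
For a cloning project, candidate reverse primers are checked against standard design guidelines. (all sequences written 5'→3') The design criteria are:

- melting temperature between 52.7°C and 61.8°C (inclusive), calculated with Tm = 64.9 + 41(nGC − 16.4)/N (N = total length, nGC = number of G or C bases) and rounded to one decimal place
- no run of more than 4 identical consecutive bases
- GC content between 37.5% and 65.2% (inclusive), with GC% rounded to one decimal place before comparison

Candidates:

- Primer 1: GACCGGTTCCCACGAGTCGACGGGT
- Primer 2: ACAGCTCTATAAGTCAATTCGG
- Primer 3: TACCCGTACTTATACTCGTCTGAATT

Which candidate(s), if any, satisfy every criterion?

Primer 1 (25 nt, A=4 T=4 G=9 C=8): Tm = 64.9 + 41·(17 − 16.4)/25 = 65.9°C, outside 52.7–61.8°C ✗; longest run = 3 ✓; GC 17/25 = 68.0%, outside 37.5–65.2% ✗ — fails.
Primer 2 (22 nt, A=7 T=6 G=4 C=5): Tm = 64.9 + 41·(9 − 16.4)/22 = 51.1°C, outside 52.7–61.8°C ✗; longest run = 2 ✓; GC 9/22 = 40.9% ✓ — fails.
Primer 3 (26 nt, A=6 T=10 G=3 C=7): Tm = 64.9 + 41·(10 − 16.4)/26 = 54.8°C ✓; longest run = 3 ✓; GC 10/26 = 38.5% ✓ — passes.

Primer 3 only.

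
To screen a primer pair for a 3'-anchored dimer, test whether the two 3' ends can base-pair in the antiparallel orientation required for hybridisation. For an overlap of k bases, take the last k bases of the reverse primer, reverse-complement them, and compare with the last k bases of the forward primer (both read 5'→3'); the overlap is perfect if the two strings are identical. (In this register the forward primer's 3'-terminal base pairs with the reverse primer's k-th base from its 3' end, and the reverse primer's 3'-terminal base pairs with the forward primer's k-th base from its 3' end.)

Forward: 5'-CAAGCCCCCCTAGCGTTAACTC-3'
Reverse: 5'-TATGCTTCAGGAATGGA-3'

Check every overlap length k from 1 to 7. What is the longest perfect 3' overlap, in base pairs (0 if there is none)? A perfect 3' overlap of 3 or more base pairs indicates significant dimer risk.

Longest perfect overlap: 2 complementary base pairs; below the dimer-risk threshold (threshold 3).

Last 7 bases (5'→3') — forward …TTAACTC, reverse …GAATGGA.
Reverse complement of the reverse primer's last 7 bases: TCCATTC; its first k bases are the reverse complement of the reverse primer's last k bases, so a perfect k-base overlap needs the forward primer's last k bases to equal them.
Comparing (forward last k vs required): k=1: C vs T ✗; k=2: TC vs TC ✓; k=3: CTC vs TCC ✗; k=4: ACTC vs TCCA ✗; k=5: AACTC vs TCCAT ✗; k=6: TAACTC vs TCCATT ✗; k=7: TTAACTC vs TCCATTC ✗.
Only k = 2 is perfect, so the longest perfect 3' overlap is 2.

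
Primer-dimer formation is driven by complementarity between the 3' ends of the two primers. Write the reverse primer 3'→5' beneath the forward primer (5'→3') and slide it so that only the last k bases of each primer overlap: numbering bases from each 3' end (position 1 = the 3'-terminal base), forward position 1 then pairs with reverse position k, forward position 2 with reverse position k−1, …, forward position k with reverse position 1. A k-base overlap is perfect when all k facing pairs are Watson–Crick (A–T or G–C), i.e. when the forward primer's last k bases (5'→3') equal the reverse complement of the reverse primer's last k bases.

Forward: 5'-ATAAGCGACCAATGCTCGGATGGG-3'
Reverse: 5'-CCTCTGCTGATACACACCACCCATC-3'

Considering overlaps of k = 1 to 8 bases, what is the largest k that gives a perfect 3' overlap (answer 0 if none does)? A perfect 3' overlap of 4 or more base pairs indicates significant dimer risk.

Last 8 bases (5'→3') — forward …CGGATGGG, reverse …CACCCATC.
Reverse complement of the reverse primer's last 8 bases: GATGGGTG; its first k bases are the reverse complement of the reverse primer's last k bases, so a perfect k-base overlap needs the forward primer's last k bases to equal them.
Comparing (forward last k vs required): k=1: G vs G ✓; k=2: GG vs GA ✗; k=3: GGG vs GAT ✗; k=4: TGGG vs GATG ✗; k=5: ATGGG vs GATGG ✗; k=6: GATGGG vs GATGGG ✓; k=7: GGATGGG vs GATGGGT ✗; k=8: CGGATGGG vs GATGGGTG ✗.
Perfect overlaps at k = 1, 6; the largest is 6.

Longest perfect overlap: 6 complementary base pairs; significant dimer risk (threshold 4).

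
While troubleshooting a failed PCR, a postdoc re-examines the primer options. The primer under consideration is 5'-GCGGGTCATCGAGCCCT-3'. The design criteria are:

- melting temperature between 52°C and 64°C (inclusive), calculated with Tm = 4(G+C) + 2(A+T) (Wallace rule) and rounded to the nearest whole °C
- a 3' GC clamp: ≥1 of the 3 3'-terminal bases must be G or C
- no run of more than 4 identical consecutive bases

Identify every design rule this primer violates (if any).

Base counts: A=2, T=3, G=6, C=6 (length 17).
Tm: Tm = 2·5 + 4·12 = 58°C ✓
GC clamp: 3' end CCT has 2 G/C ✓
homopolymer run: longest run = 3 ✓

Meets all criteria.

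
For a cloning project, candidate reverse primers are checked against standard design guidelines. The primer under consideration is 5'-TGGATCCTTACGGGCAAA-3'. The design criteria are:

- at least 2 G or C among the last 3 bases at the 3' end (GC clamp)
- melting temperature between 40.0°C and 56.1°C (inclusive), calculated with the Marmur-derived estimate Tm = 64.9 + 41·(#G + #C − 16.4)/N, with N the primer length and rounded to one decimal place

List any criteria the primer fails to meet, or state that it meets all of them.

Base counts: A=5, T=4, G=5, C=4 (length 18).
GC clamp: 3' end AAA has 0 G/C, need ≥2 ✗
Tm: Tm = 64.9 + 41·(9 − 16.4)/18 = 48.0°C ✓

Fails: GC clamp.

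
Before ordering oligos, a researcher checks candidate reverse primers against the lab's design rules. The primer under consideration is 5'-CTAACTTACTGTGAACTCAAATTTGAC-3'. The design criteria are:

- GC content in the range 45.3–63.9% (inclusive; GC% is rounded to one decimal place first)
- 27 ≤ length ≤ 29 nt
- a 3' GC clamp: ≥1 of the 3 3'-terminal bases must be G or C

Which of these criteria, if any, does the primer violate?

Fails: GC content.

Base counts: A=9, T=9, G=3, C=6 (length 27).
GC content: GC 9/27 = 33.3%, outside 45.3–63.9% ✗
length: length 27 ✓
GC clamp: 3' end GAC has 2 G/C ✓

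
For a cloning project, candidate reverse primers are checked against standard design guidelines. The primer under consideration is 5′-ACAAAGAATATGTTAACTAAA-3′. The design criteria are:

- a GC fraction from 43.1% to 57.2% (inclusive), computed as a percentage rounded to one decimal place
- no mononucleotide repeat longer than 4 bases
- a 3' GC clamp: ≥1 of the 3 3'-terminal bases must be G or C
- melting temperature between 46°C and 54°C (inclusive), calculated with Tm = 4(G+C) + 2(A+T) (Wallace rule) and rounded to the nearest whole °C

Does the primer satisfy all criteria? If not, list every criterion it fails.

Base counts: A=12, T=5, G=2, C=2 (length 21).
GC content: GC 4/21 = 19.0%, outside 43.1–57.2% ✗
homopolymer run: longest run = 3 ✓
GC clamp: 3' end AAA has 0 G/C, need ≥1 ✗
Tm: Tm = 2·17 + 4·4 = 50°C ✓

Fails: GC content, GC clamp.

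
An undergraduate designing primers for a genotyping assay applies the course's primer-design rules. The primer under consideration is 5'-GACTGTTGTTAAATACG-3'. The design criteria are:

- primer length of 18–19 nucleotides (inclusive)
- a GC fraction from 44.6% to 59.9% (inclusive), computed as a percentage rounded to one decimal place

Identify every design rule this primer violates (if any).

Base counts: A=5, T=6, G=4, C=2 (length 17).
length: length 17, outside 18–19 ✗
GC content: GC 6/17 = 35.3%, outside 44.6–59.9% ✗

Fails: length, GC content.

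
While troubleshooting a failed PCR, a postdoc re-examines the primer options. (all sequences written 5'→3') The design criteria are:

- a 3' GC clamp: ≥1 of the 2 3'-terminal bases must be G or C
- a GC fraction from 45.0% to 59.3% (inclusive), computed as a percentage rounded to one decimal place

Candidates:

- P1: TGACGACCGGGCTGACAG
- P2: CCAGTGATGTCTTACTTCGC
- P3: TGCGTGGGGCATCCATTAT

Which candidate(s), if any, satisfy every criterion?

P1 (18 nt, A=4 T=2 G=7 C=5): 3' end AG has 1 G/C ✓; GC 12/18 = 66.7%, outside 45.0–59.3% ✗ — fails.
P2 (20 nt, A=3 T=7 G=4 C=6): 3' end GC has 2 G/C ✓; GC 10/20 = 50.0% ✓ — passes.
P3 (19 nt, A=3 T=6 G=6 C=4): 3' end AT has 0 G/C, need ≥1 ✗; GC 10/19 = 52.6% ✓ — fails.

P2 only.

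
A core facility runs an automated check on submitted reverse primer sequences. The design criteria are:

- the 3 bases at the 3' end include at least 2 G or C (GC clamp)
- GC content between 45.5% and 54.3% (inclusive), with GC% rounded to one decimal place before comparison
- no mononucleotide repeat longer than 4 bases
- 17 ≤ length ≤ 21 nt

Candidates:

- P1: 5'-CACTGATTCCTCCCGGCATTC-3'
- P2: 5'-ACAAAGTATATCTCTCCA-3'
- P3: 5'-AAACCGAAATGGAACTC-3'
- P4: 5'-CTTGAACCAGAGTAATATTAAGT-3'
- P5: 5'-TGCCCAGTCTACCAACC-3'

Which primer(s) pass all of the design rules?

P1 (21 nt, A=3 T=6 G=3 C=9): 3' end TTC has 1 G/C, need ≥2 ✗; GC 12/21 = 57.1%, outside 45.5–54.3% ✗; longest run = 3 ✓; length 21 ✓ — fails.
P2 (18 nt, A=7 T=5 G=1 C=5): 3' end CCA has 2 G/C ✓; GC 6/18 = 33.3%, outside 45.5–54.3% ✗; longest run = 3 ✓; length 18 ✓ — fails.
P3 (17 nt, A=8 T=2 G=3 C=4): 3' end CTC has 2 G/C ✓; GC 7/17 = 41.2%, outside 45.5–54.3% ✗; longest run = 3 ✓; length 17 ✓ — fails.
P4 (23 nt, A=9 T=7 G=4 C=3): 3' end AGT has 1 G/C, need ≥2 ✗; GC 7/23 = 30.4%, outside 45.5–54.3% ✗; longest run = 2 ✓; length 23, outside 17–21 ✗ — fails.
P5 (17 nt, A=4 T=3 G=2 C=8): 3' end ACC has 2 G/C ✓; GC 10/17 = 58.8%, outside 45.5–54.3% ✗; longest run = 3 ✓; length 17 ✓ — fails.

None of the candidates satisfy all criteria.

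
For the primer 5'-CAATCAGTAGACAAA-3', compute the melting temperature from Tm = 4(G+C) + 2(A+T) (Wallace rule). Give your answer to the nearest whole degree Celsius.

Base counts: A=8, T=2, G=2, C=3 (length 15).
Tm = 2·(8+2) + 4·(2+3) = 2·10 + 4·5 = 20 + 20 = 40°C.

40°C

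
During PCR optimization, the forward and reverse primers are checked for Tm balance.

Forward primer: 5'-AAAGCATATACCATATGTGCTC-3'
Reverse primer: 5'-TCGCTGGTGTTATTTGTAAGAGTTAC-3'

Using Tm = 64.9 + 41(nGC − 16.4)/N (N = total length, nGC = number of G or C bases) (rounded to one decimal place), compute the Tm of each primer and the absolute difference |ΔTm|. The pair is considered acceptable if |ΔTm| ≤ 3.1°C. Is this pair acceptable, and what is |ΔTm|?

Forward: G+C = 8, N = 22 → Tm = 64.9 + 41·(8 − 16.4)/22 = 49.2°C.
Reverse: G+C = 10, N = 26 → Tm = 64.9 + 41·(10 − 16.4)/26 = 54.8°C.
|ΔTm| = |49.2 − 54.8| = 5.6°C, > 3.1°C.

|ΔTm| = 5.6°C; the pair is not acceptable.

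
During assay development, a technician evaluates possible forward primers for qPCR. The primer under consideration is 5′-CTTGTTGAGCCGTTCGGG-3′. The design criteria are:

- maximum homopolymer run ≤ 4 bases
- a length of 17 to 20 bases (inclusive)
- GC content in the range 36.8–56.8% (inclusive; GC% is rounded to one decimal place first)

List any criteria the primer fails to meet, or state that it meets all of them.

Base counts: A=1, T=6, G=7, C=4 (length 18).
homopolymer run: longest run = 3 ✓
length: length 18 ✓
GC content: GC 11/18 = 61.1%, outside 36.8–56.8% ✗

Fails: GC content.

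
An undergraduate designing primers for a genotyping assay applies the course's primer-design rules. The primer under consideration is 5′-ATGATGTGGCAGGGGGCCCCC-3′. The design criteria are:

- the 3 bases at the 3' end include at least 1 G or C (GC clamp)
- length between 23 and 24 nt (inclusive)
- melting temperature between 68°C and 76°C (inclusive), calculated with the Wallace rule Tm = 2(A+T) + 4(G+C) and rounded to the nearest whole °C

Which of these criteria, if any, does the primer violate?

Base counts: A=3, T=3, G=9, C=6 (length 21).
GC clamp: 3' end CCC has 3 G/C ✓
length: length 21, outside 23–24 ✗
Tm: Tm = 2·6 + 4·15 = 72°C ✓

Fails: length.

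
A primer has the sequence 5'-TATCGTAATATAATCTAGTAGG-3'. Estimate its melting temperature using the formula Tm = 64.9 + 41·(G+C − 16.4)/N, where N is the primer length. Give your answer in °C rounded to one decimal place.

Base counts: A=8, T=8, G=4, C=2; G+C = 6, N = 22.
Tm = 64.9 + 41·(6 − 16.4)/22 = 64.9 + -426.40/22 = 45.5°C.

45.5°C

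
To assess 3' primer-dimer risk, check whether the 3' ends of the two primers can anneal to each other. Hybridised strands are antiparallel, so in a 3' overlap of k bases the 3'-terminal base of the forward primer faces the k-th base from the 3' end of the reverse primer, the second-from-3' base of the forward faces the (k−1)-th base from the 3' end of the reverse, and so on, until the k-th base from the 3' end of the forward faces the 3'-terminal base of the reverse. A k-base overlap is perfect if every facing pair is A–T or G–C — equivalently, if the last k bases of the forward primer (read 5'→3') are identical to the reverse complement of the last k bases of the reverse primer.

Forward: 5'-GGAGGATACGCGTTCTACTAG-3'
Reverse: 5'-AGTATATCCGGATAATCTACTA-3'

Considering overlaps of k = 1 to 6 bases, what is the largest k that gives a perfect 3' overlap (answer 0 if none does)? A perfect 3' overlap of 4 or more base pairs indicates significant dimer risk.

Last 6 bases (5'→3') — forward …TACTAG, reverse …CTACTA.
Reverse complement of the reverse primer's last 6 bases: TAGTAG; its first k bases are the reverse complement of the reverse primer's last k bases, so a perfect k-base overlap needs the forward primer's last k bases to equal them.
Comparing (forward last k vs required): k=1: G vs T ✗; k=2: AG vs TA ✗; k=3: TAG vs TAG ✓; k=4: CTAG vs TAGT ✗; k=5: ACTAG vs TAGTA ✗; k=6: TACTAG vs TAGTAG ✗.
Only k = 3 is perfect, so the longest perfect 3' overlap is 3.

Longest perfect overlap: 3 complementary base pairs; below the dimer-risk threshold (threshold 4).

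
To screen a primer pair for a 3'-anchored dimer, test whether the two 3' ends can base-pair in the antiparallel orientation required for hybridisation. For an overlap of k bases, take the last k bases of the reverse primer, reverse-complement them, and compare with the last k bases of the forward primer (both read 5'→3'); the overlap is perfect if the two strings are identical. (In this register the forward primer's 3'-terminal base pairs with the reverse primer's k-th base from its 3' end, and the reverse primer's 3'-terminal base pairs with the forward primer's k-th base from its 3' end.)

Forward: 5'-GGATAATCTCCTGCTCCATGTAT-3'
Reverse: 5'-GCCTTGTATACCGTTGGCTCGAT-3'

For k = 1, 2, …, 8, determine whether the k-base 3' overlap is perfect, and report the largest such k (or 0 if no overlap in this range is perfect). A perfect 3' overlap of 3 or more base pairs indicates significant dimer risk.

Last 8 bases (5'→3') — forward …CCATGTAT, reverse …GGCTCGAT.
Reverse complement of the reverse primer's last 8 bases: ATCGAGCC; its first k bases are the reverse complement of the reverse primer's last k bases, so a perfect k-base overlap needs the forward primer's last k bases to equal them.
Comparing (forward last k vs required): k=1: T vs A ✗; k=2: AT vs AT ✓; k=3: TAT vs ATC ✗; k=4: GTAT vs ATCG ✗; k=5: TGTAT vs ATCGA ✗; k=6: ATGTAT vs ATCGAG ✗; k=7: CATGTAT vs ATCGAGC ✗; k=8: CCATGTAT vs ATCGAGCC ✗.
Only k = 2 is perfect, so the longest perfect 3' overlap is 2.

Longest perfect overlap: 2 complementary base pairs; below the dimer-risk threshold (threshold 3).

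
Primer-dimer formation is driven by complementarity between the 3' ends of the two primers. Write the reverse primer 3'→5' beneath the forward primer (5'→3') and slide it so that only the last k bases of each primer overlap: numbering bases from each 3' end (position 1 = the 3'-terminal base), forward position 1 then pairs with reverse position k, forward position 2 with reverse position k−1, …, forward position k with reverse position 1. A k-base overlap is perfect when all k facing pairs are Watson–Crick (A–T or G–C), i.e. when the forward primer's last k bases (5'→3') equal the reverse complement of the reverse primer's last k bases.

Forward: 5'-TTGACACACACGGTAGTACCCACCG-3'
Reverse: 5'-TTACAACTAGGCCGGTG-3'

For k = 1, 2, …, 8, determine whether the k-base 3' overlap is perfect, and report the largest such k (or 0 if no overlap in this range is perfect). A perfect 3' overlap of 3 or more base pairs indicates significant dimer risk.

Last 8 bases (5'→3') — forward …ACCCACCG, reverse …GGCCGGTG.
Reverse complement of the reverse primer's last 8 bases: CACCGGCC; its first k bases are the reverse complement of the reverse primer's last k bases, so a perfect k-base overlap needs the forward primer's last k bases to equal them.
Comparing (forward last k vs required): k=1: G vs C ✗; k=2: CG vs CA ✗; k=3: CCG vs CAC ✗; k=4: ACCG vs CACC ✗; k=5: CACCG vs CACCG ✓; k=6: CCACCG vs CACCGG ✗; k=7: CCCACCG vs CACCGGC ✗; k=8: ACCCACCG vs CACCGGCC ✗.
Only k = 5 is perfect, so the longest perfect 3' overlap is 5.

Longest perfect overlap: 5 complementary base pairs; significant dimer risk (threshold 3).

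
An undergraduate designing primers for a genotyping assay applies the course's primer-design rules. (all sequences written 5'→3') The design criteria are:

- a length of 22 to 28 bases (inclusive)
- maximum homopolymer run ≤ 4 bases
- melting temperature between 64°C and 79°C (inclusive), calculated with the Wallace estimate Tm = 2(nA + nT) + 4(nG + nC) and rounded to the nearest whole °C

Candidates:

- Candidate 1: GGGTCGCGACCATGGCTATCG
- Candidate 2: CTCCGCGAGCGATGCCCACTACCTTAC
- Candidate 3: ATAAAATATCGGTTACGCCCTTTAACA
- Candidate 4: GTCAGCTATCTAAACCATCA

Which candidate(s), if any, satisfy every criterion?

Candidate 1 (21 nt, A=3 T=4 G=8 C=6): length 21, outside 22–28 ✗; longest run = 3 ✓; Tm = 2·7 + 4·14 = 70°C ✓ — fails.
Candidate 2 (27 nt, A=5 T=5 G=5 C=12): length 27 ✓; longest run = 3 ✓; Tm = 2·10 + 4·17 = 88°C, outside 64–79°C ✗ — fails.
Candidate 3 (27 nt, A=10 T=8 G=3 C=6): length 27 ✓; longest run = 4 ✓; Tm = 2·18 + 4·9 = 72°C ✓ — passes.
Candidate 4 (20 nt, A=7 T=5 G=2 C=6): length 20, outside 22–28 ✗; longest run = 3 ✓; Tm = 2·12 + 4·8 = 56°C, outside 64–79°C ✗ — fails.

Candidate 3 only.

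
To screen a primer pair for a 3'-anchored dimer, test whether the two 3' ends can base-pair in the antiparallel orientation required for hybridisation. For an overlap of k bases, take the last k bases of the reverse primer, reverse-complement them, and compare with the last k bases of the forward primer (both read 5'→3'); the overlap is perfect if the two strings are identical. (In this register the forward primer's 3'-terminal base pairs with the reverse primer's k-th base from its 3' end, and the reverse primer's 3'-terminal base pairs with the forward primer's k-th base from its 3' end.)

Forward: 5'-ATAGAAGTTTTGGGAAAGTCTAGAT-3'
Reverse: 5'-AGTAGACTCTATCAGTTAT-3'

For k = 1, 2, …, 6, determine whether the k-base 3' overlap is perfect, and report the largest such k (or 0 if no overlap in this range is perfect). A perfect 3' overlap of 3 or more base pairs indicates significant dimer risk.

Longest perfect overlap: 2 complementary base pairs; below the dimer-risk threshold (threshold 3).

Last 6 bases (5'→3') — forward …CTAGAT, reverse …AGTTAT.
Reverse complement of the reverse primer's last 6 bases: ATAACT; its first k bases are the reverse complement of the reverse primer's last k bases, so a perfect k-base overlap needs the forward primer's last k bases to equal them.
Comparing (forward last k vs required): k=1: T vs A ✗; k=2: AT vs AT ✓; k=3: GAT vs ATA ✗; k=4: AGAT vs ATAA ✗; k=5: TAGAT vs ATAAC ✗; k=6: CTAGAT vs ATAACT ✗.
Only k = 2 is perfect, so the longest perfect 3' overlap is 2.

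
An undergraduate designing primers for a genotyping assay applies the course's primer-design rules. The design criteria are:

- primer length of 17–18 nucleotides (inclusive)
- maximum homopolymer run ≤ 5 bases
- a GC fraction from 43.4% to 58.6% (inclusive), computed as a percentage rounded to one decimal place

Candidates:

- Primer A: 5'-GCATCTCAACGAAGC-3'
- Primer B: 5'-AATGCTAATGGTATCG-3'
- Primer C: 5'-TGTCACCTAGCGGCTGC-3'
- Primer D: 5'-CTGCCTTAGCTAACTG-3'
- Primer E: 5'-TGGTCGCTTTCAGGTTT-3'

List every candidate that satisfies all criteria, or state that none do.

Primer E only.

Primer A (15 nt, A=5 T=2 G=3 C=5): length 15, outside 17–18 ✗; longest run = 2 ✓; GC 8/15 = 53.3% ✓ — fails.
Primer B (16 nt, A=5 T=5 G=4 C=2): length 16, outside 17–18 ✗; longest run = 2 ✓; GC 6/16 = 37.5%, outside 43.4–58.6% ✗ — fails.
Primer C (17 nt, A=2 T=4 G=5 C=6): length 17 ✓; longest run = 2 ✓; GC 11/17 = 64.7%, outside 43.4–58.6% ✗ — fails.
Primer D (16 nt, A=3 T=5 G=3 C=5): length 16, outside 17–18 ✗; longest run = 2 ✓; GC 8/16 = 50.0% ✓ — fails.
Primer E (17 nt, A=1 T=8 G=5 C=3): length 17 ✓; longest run = 3 ✓; GC 8/17 = 47.1% ✓ — passes.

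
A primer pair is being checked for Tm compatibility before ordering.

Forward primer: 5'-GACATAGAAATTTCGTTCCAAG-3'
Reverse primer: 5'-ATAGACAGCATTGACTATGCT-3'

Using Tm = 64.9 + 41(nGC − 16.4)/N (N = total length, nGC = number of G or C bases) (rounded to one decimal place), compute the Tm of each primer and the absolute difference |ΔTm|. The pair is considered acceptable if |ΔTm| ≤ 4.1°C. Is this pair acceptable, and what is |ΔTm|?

Forward: G+C = 8, N = 22 → Tm = 64.9 + 41·(8 − 16.4)/22 = 49.2°C.
Reverse: G+C = 8, N = 21 → Tm = 64.9 + 41·(8 − 16.4)/21 = 48.5°C.
|ΔTm| = |49.2 − 48.5| = 0.7°C, ≤ 4.1°C.

|ΔTm| = 0.7°C; the pair is acceptable.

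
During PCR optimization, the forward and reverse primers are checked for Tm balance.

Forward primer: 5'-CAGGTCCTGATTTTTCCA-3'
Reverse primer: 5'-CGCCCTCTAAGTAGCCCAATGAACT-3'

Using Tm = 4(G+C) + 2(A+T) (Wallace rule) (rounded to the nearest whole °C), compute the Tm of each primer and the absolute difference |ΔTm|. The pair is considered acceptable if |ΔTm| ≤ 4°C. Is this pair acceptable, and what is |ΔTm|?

Forward: A=3 T=7 G=3 C=5 → Tm = 2·10 + 4·8 = 52°C.
Reverse: A=7 T=5 G=4 C=9 → Tm = 2·12 + 4·13 = 76°C.
|ΔTm| = |52 − 76| = 24°C, > 4°C.

|ΔTm| = 24°C; the pair is not acceptable.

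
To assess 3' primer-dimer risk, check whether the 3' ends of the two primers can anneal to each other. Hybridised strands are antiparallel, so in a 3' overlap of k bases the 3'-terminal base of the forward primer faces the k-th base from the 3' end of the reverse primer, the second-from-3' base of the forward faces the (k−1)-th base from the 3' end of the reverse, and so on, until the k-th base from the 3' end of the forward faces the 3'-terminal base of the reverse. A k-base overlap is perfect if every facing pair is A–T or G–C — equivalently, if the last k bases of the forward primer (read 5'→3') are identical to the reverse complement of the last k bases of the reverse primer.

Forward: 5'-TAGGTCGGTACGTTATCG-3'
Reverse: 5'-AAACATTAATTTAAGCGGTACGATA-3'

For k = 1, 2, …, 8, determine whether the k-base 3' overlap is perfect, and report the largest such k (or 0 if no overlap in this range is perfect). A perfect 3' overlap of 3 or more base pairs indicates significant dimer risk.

Longest perfect overlap: 5 complementary base pairs; significant dimer risk (threshold 3).

Last 8 bases (5'→3') — forward …CGTTATCG, reverse …GTACGATA.
Reverse complement of the reverse primer's last 8 bases: TATCGTAC; its first k bases are the reverse complement of the reverse primer's last k bases, so a perfect k-base overlap needs the forward primer's last k bases to equal them.
Comparing (forward last k vs required): k=1: G vs T ✗; k=2: CG vs TA ✗; k=3: TCG vs TAT ✗; k=4: ATCG vs TATC ✗; k=5: TATCG vs TATCG ✓; k=6: TTATCG vs TATCGT ✗; k=7: GTTATCG vs TATCGTA ✗; k=8: CGTTATCG vs TATCGTAC ✗.
Only k = 5 is perfect, so the longest perfect 3' overlap is 5.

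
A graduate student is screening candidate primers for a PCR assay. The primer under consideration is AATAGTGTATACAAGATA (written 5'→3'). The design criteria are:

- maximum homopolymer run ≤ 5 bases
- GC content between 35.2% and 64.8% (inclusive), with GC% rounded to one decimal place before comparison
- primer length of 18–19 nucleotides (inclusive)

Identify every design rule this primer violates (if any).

Base counts: A=9, T=5, G=3, C=1 (length 18).
homopolymer run: longest run = 2 ✓
GC content: GC 4/18 = 22.2%, outside 35.2–64.8% ✗
length: length 18 ✓

Fails: GC content.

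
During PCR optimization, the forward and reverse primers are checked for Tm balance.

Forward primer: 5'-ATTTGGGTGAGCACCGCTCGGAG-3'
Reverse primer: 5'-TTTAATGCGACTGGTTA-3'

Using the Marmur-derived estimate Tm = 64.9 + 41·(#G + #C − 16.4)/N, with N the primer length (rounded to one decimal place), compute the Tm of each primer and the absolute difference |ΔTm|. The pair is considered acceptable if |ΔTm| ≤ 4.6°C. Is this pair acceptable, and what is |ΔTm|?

Forward: G+C = 14, N = 23 → Tm = 64.9 + 41·(14 − 16.4)/23 = 60.6°C.
Reverse: G+C = 6, N = 17 → Tm = 64.9 + 41·(6 − 16.4)/17 = 39.8°C.
|ΔTm| = |60.6 − 39.8| = 20.8°C, > 4.6°C.

|ΔTm| = 20.8°C; the pair is not acceptable.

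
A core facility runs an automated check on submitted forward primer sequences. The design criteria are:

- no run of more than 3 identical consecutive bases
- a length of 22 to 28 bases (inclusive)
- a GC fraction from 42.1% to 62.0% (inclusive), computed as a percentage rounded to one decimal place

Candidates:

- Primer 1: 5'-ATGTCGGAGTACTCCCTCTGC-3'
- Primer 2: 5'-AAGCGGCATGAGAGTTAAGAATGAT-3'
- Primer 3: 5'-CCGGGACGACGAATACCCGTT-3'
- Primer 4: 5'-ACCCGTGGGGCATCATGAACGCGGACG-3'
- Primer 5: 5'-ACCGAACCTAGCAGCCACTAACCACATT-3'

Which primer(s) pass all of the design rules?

Primer 5 only.

Primer 1 (21 nt, A=3 T=6 G=5 C=7): longest run = 3 ✓; length 21, outside 22–28 ✗; GC 12/21 = 57.1% ✓ — fails.
Primer 2 (25 nt, A=10 T=5 G=8 C=2): longest run = 2 ✓; length 25 ✓; GC 10/25 = 40.0%, outside 42.1–62.0% ✗ — fails.
Primer 3 (21 nt, A=5 T=3 G=6 C=7): longest run = 3 ✓; length 21, outside 22–28 ✗; GC 13/21 = 61.9% ✓ — fails.
Primer 4 (27 nt, A=6 T=3 G=10 C=8): longest run = 4, exceeds 3 ✗; length 27 ✓; GC 18/27 = 66.7%, outside 42.1–62.0% ✗ — fails.
Primer 5 (28 nt, A=10 T=4 G=3 C=11): longest run = 2 ✓; length 28 ✓; GC 14/28 = 50.0% ✓ — passes.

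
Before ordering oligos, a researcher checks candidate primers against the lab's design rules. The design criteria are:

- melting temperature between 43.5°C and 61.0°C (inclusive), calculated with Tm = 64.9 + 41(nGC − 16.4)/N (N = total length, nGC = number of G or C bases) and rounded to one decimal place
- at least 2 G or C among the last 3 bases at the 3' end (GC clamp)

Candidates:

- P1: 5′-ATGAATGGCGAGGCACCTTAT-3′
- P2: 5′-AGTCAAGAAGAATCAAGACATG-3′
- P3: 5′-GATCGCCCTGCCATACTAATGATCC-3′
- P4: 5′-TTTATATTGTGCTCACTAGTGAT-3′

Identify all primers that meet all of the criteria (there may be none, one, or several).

P1 (21 nt, A=6 T=5 G=6 C=4): Tm = 64.9 + 41·(10 − 16.4)/21 = 52.4°C ✓; 3' end TAT has 0 G/C, need ≥2 ✗ — fails.
P2 (22 nt, A=11 T=3 G=5 C=3): Tm = 64.9 + 41·(8 − 16.4)/22 = 49.2°C ✓; 3' end ATG has 1 G/C, need ≥2 ✗ — fails.
P3 (25 nt, A=6 T=6 G=4 C=9): Tm = 64.9 + 41·(13 − 16.4)/25 = 59.3°C ✓; 3' end TCC has 2 G/C ✓ — passes.
P4 (23 nt, A=5 T=11 G=4 C=3): Tm = 64.9 + 41·(7 − 16.4)/23 = 48.1°C ✓; 3' end GAT has 1 G/C, need ≥2 ✗ — fails.

P3 only.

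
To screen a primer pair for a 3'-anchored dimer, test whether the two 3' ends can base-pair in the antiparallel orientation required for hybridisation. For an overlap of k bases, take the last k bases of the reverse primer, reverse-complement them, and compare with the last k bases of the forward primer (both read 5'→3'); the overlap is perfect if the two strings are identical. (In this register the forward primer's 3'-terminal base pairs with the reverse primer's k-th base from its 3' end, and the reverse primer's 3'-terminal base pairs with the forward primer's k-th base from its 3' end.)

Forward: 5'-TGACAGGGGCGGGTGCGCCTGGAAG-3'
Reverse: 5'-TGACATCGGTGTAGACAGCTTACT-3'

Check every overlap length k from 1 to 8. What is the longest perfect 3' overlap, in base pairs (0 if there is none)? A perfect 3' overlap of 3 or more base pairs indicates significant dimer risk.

Longest perfect overlap: 2 complementary base pairs; below the dimer-risk threshold (threshold 3).

Last 8 bases (5'→3') — forward …CCTGGAAG, reverse …AGCTTACT.
Reverse complement of the reverse primer's last 8 bases: AGTAAGCT; its first k bases are the reverse complement of the reverse primer's last k bases, so a perfect k-base overlap needs the forward primer's last k bases to equal them.
Comparing (forward last k vs required): k=1: G vs A ✗; k=2: AG vs AG ✓; k=3: AAG vs AGT ✗; k=4: GAAG vs AGTA ✗; k=5: GGAAG vs AGTAA ✗; k=6: TGGAAG vs AGTAAG ✗; k=7: CTGGAAG vs AGTAAGC ✗; k=8: CCTGGAAG vs AGTAAGCT ✗.
Only k = 2 is perfect, so the longest perfect 3' overlap is 2.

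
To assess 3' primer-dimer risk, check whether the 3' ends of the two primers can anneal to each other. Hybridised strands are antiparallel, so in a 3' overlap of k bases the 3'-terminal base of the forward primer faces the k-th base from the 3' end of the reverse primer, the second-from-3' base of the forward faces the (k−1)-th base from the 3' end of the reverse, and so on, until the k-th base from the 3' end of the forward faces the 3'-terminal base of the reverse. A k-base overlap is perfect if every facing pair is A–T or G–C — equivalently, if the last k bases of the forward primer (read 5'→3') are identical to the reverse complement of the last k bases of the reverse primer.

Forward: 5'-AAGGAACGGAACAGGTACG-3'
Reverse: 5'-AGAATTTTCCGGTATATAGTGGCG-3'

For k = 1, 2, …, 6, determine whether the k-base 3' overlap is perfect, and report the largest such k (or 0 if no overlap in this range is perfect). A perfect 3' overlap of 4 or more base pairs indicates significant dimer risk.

Last 6 bases (5'→3') — forward …GGTACG, reverse …GTGGCG.
Reverse complement of the reverse primer's last 6 bases: CGCCAC; its first k bases are the reverse complement of the reverse primer's last k bases, so a perfect k-base overlap needs the forward primer's last k bases to equal them.
Comparing (forward last k vs required): k=1: G vs C ✗; k=2: CG vs CG ✓; k=3: ACG vs CGC ✗; k=4: TACG vs CGCC ✗; k=5: GTACG vs CGCCA ✗; k=6: GGTACG vs CGCCAC ✗.
Only k = 2 is perfect, so the longest perfect 3' overlap is 2.

Longest perfect overlap: 2 complementary base pairs; below the dimer-risk threshold (threshold 4).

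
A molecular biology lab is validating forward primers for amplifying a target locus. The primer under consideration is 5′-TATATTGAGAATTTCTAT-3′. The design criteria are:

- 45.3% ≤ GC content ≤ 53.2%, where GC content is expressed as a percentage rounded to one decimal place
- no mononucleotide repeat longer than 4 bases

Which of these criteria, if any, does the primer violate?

Fails: GC content.

Base counts: A=6, T=9, G=2, C=1 (length 18).
GC content: GC 3/18 = 16.7%, outside 45.3–53.2% ✗
homopolymer run: longest run = 3 ✓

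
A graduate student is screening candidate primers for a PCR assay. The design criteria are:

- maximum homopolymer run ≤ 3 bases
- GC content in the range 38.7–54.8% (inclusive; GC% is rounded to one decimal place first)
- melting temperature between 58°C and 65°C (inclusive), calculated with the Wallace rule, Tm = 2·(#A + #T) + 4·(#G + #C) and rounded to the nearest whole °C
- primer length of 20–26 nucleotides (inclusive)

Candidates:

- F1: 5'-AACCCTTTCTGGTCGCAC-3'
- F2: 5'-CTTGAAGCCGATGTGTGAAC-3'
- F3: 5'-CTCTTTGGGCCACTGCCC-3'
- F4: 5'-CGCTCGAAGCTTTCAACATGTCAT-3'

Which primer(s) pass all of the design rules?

F2 only.

F1 (18 nt, A=3 T=5 G=3 C=7): longest run = 3 ✓; GC 10/18 = 55.6%, outside 38.7–54.8% ✗; Tm = 2·8 + 4·10 = 56°C, outside 58–65°C ✗; length 18, outside 20–26 ✗ — fails.
F2 (20 nt, A=5 T=5 G=6 C=4): longest run = 2 ✓; GC 10/20 = 50.0% ✓; Tm = 2·10 + 4·10 = 60°C ✓; length 20 ✓ — passes.
F3 (18 nt, A=1 T=5 G=4 C=8): longest run = 3 ✓; GC 12/18 = 66.7%, outside 38.7–54.8% ✗; Tm = 2·6 + 4·12 = 60°C ✓; length 18, outside 20–26 ✗ — fails.
F4 (24 nt, A=6 T=7 G=4 C=7): longest run = 3 ✓; GC 11/24 = 45.8% ✓; Tm = 2·13 + 4·11 = 70°C, outside 58–65°C ✗; length 24 ✓ — fails.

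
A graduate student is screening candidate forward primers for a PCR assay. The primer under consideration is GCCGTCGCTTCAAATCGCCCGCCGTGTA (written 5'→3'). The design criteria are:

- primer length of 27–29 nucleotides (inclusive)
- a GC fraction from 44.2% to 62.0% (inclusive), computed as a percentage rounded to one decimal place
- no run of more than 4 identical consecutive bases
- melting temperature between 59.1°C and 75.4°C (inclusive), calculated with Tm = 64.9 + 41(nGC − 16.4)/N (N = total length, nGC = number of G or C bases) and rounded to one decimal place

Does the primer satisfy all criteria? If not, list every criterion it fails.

Base counts: A=4, T=6, G=7, C=11 (length 28).
length: length 28 ✓
GC content: GC 18/28 = 64.3%, outside 44.2–62.0% ✗
homopolymer run: longest run = 3 ✓
Tm: Tm = 64.9 + 41·(18 − 16.4)/28 = 67.2°C ✓

Fails: GC content.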